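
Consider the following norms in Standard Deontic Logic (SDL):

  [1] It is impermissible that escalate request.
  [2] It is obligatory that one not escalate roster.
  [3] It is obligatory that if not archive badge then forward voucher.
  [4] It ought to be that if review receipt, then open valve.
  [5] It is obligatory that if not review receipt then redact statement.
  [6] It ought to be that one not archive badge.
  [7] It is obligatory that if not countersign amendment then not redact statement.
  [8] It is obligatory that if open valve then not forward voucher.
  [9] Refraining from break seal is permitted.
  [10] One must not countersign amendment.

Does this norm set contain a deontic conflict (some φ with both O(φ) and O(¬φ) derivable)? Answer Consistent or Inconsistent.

Premise 10 is F(countersign_amendment), i.e. O(¬countersign_amendment).
Applying K to premise 7 (O(¬countersign_amendment → ¬redact_statement)) and O(¬countersign_amendment) yields O(¬redact_statement).
The contrapositive of premise 5 (O(¬review_receipt → redact_statement)) is O(¬redact_statement → review_receipt), and O(¬redact_statement) is already established, so O(review_receipt).
With premise 4, O(review_receipt → open_valve), the K-axiom yields O(open_valve).
Applying K to premise 8 (O(open_valve → ¬forward_voucher)) and O(open_valve) yields O(¬forward_voucher).
Premise 3 is O(¬archive_badge → forward_voucher); contrapositively O(¬forward_voucher → archive_badge). Since O(¬forward_voucher) holds, K gives O(archive_badge).
But premise 6 directly asserts O(¬archive_badge).
We now have both O(archive_badge) and O(¬archive_badge) — archive_badge is simultaneously obligatory and forbidden, violating the D-axiom.

Inconsistent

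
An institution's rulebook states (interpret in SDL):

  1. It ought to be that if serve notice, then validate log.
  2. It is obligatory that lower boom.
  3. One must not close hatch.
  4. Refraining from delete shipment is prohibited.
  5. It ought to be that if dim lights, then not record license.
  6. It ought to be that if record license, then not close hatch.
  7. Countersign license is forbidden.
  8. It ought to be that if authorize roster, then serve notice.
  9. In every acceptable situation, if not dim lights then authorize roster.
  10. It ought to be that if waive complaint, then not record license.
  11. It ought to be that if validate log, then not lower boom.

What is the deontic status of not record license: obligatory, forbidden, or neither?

Obligatory

Premise 2 gives O(lower_boom).
Premise 11 is O(validate_log → ¬lower_boom); contrapositively O(lower_boom → ¬validate_log). Since O(lower_boom) holds, K gives O(¬validate_log).
The contrapositive of premise 1 (O(serve_notice → validate_log)) is O(¬validate_log → ¬serve_notice), and O(¬validate_log) is already established, so O(¬serve_notice).
The contrapositive of premise 8 (O(authorize_roster → serve_notice)) is O(¬serve_notice → ¬authorize_roster), and O(¬serve_notice) is already established, so O(¬authorize_roster).
Premise 9, O(¬dim_lights → authorize_roster), contraposes to O(¬authorize_roster → dim_lights); with O(¬authorize_roster) we get O(dim_lights).
With premise 5, O(dim_lights → ¬record_license), the K-axiom yields O(¬record_license).
Premises 3, 4, 6, 7, 10 do not contribute to this derivation.
Hence ¬record_license is obligatory.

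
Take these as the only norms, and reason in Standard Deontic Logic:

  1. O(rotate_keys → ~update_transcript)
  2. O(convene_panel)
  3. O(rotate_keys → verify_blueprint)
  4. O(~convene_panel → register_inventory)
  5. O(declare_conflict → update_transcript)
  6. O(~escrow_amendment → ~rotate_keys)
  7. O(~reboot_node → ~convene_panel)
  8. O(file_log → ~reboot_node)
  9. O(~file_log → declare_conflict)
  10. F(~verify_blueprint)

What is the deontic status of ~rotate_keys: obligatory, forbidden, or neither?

Premise 2 gives O(convene_panel).
Premise 7, O(~reboot_node → ~convene_panel), contraposes to O(convene_panel → reboot_node); with O(convene_panel) we get O(reboot_node).
Premise 8 is O(file_log → ~reboot_node); contrapositively O(reboot_node → ~file_log). Since O(reboot_node) holds, K gives O(~file_log).
With premise 9, O(~file_log → declare_conflict), the K-axiom yields O(declare_conflict).
From O(declare_conflict) and premise 5, O(declare_conflict → update_transcript), we obtain O(update_transcript).
Premise 1 is O(rotate_keys → ~update_transcript); contrapositively O(update_transcript → ~rotate_keys). Since O(update_transcript) holds, K gives O(~rotate_keys).
Premises 3, 4, 6, 10 do not contribute to this derivation.
Hence ~rotate_keys is obligatory.

Obligatory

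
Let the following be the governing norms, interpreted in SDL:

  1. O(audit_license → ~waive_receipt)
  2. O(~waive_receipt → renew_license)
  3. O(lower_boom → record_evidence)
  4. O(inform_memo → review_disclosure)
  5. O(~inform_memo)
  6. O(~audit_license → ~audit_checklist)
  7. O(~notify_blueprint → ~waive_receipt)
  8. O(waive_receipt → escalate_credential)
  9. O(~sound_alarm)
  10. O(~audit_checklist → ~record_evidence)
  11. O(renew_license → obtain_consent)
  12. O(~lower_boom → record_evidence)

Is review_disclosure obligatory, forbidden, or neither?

Neither

Premise 4 is O(inform_memo → review_disclosure), but O(inform_memo) is not derivable from the premises, so it does not yield O(review_disclosure).
No premise or chain of K-axiom applications forces O(review_disclosure), and none forces O(~review_disclosure). So review_disclosure is neither obligatory nor forbidden under these norms.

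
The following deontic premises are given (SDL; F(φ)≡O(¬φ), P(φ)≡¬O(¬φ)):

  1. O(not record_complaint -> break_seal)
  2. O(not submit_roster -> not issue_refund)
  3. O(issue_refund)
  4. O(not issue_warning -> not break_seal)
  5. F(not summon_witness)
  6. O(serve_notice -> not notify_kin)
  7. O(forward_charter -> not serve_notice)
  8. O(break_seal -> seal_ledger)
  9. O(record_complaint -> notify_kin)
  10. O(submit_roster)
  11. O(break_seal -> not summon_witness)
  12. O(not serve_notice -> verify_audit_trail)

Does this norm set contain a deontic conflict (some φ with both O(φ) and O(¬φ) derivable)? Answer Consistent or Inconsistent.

Consistent

Premise 2 is O(not submit_roster -> not issue_refund), but O(not submit_roster) is not derivable from the premises, so it does not yield O(not issue_refund).
So O(not issue_refund) is not derivable, and the apparent clash with O(issue_refund) does not arise.
A world satisfying every obligation exists (e.g. break_seal=false, forward_charter=false, issue_refund=true, issue_warning=false, notify_kin=true, record_complaint=true, seal_ledger=false, serve_notice=false, submit_roster=true, summon_witness=true, verify_audit_trail=true); no atom is both obligatory and forbidden, so the set is consistent.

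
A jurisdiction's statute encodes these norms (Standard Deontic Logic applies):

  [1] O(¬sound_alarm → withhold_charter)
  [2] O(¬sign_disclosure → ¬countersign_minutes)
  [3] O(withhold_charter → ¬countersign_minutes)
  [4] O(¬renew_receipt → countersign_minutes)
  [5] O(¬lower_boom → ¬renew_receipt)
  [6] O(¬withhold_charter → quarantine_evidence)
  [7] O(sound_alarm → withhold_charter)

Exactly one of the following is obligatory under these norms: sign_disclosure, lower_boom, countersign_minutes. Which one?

lower_boom

Premises 7 and 1 are O(sound_alarm → withhold_charter) and O(¬sound_alarm → withhold_charter); every ideal world satisfies sound_alarm or ¬sound_alarm, so in either case withhold_charter holds — hence O(withhold_charter).
Premise 3 is O(withhold_charter → ¬countersign_minutes); since O(withhold_charter), deontic closure gives O(¬countersign_minutes).
Premise 4, O(¬renew_receipt → countersign_minutes), contraposes to O(¬countersign_minutes → renew_receipt); with O(¬countersign_minutes) we get O(renew_receipt).
Premise 5 is O(¬lower_boom → ¬renew_receipt); contrapositively O(renew_receipt → lower_boom). Since O(renew_receipt) holds, K gives O(lower_boom).
So O(lower_boom) holds — lower_boom is obligatory. None of the other listed options is made obligatory by any chain of premises.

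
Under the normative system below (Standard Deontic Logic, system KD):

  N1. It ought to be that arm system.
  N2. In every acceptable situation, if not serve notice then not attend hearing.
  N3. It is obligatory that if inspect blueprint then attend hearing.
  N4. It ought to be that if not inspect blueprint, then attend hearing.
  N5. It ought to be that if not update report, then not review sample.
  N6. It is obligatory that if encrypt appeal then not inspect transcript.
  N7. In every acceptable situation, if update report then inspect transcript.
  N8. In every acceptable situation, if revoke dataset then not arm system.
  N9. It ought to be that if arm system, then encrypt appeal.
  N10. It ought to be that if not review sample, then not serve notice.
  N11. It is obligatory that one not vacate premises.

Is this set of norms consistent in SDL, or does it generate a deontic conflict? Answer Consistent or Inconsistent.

By case analysis on inspect_blueprint: premise 3 gives O(inspect_blueprint → attend_hearing) and premise 4 gives O(¬inspect_blueprint → attend_hearing), so O(attend_hearing) either way.
Premise 2, O(¬serve_notice → ¬attend_hearing), contraposes to O(attend_hearing → serve_notice); with O(attend_hearing) we get O(serve_notice).
Premise 10 is O(¬review_sample → ¬serve_notice); contrapositively O(serve_notice → review_sample). Since O(serve_notice) holds, K gives O(review_sample).
Premise 5, O(¬update_report → ¬review_sample), contraposes to O(review_sample → update_report); with O(review_sample) we get O(update_report).
Applying K to premise 7 (O(update_report → inspect_transcript)) and O(update_report) yields O(inspect_transcript).
The contrapositive of premise 6 (O(encrypt_appeal → ¬inspect_transcript)) is O(inspect_transcript → ¬encrypt_appeal), and O(inspect_transcript) is already established, so O(¬encrypt_appeal).
Premise 9 is O(arm_system → encrypt_appeal); contrapositively O(¬encrypt_appeal → ¬arm_system). Since O(¬encrypt_appeal) holds, K gives O(¬arm_system).
Yet premise 1 states O(arm_system).
We now have both O(¬arm_system) and O(arm_system) — arm_system is simultaneously obligatory and forbidden, violating the D-axiom.

Inconsistent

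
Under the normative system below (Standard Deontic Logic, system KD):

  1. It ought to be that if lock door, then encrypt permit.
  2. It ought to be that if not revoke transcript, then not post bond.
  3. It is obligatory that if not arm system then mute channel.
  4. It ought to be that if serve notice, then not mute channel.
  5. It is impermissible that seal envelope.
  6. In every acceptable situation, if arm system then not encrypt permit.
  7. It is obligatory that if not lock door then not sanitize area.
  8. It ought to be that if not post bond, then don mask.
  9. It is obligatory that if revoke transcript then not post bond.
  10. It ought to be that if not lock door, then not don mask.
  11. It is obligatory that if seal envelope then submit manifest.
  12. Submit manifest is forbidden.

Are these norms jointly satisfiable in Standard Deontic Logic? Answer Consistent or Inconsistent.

Premise 11 is O(seal_envelope → submit_manifest), but O(seal_envelope) is not derivable from the premises, so it does not yield O(submit_manifest).
So O(submit_manifest) is not derivable, and the apparent clash with O(¬submit_manifest) does not arise.
A world satisfying every obligation exists (e.g. arm_system=false, don_mask=true, encrypt_permit=true, lock_door=true, mute_channel=true, post_bond=false, revoke_transcript=false, sanitize_area=false, seal_envelope=false, serve_notice=false, submit_manifest=false); no atom is both obligatory and forbidden, so the set is consistent.

Consistent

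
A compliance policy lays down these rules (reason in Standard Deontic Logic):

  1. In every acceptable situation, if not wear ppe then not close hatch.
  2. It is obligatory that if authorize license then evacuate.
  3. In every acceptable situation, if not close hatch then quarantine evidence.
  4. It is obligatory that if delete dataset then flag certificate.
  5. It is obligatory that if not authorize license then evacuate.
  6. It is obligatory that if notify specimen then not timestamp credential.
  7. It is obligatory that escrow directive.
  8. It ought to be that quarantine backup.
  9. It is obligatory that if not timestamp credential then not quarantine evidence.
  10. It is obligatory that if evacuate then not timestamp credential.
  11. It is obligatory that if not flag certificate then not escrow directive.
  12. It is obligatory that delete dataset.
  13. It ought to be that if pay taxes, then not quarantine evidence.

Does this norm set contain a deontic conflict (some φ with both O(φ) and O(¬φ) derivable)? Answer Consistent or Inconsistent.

Consistent

Premise 11 is O(¬flag_certificate → ¬escrow_directive), but O(¬flag_certificate) is not derivable from the premises, so it does not yield O(¬escrow_directive).
So O(¬escrow_directive) is not derivable, and the apparent clash with O(escrow_directive) does not arise.
A world satisfying every obligation exists (e.g. authorize_license=false, close_hatch=true, delete_dataset=true, escrow_directive=true, evacuate=true, flag_certificate=true, notify_specimen=false, pay_taxes=false, quarantine_backup=true, quarantine_evidence=false, timestamp_credential=false, wear_ppe=true); no atom is both obligatory and forbidden, so the set is consistent.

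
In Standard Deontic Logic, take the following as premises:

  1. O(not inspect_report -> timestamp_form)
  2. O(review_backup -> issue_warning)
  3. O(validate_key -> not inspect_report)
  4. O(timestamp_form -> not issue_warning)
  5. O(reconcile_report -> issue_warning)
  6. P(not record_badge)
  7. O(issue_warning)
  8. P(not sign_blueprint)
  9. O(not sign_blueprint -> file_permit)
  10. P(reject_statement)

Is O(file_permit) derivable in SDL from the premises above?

No

Premise 9 is O(not sign_blueprint -> file_permit), but O(not sign_blueprint) is not derivable from the premises (the permission P(not sign_blueprint) asserts only not O(sign_blueprint), not O(not sign_blueprint)), so it does not yield O(file_permit).
No other premise forces O(file_permit). An ideal world satisfying every premise can still have file_permit false, so O(file_permit) is not derivable.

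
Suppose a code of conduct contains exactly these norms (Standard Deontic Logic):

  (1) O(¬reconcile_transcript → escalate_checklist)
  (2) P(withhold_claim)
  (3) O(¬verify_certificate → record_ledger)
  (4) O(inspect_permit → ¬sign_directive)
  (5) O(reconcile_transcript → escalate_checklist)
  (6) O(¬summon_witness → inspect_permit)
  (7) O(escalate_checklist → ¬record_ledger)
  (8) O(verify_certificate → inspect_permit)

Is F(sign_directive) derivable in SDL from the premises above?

Premises 1 and 5 cover both cases: O(¬reconcile_transcript → escalate_checklist) and O(reconcile_transcript → escalate_checklist). Since ¬reconcile_transcript ∨ reconcile_transcript is a tautology, O(escalate_checklist) follows.
Applying K to premise 7 (O(escalate_checklist → ¬record_ledger)) and O(escalate_checklist) yields O(¬record_ledger).
The contrapositive of premise 3 (O(¬verify_certificate → record_ledger)) is O(¬record_ledger → verify_certificate), and O(¬record_ledger) is already established, so O(verify_certificate).
From O(verify_certificate) and premise 8, O(verify_certificate → inspect_permit), we obtain O(inspect_permit).
Premise 4 is O(inspect_permit → ¬sign_directive); since O(inspect_permit), deontic closure gives O(¬sign_directive).
Premises 2, 6 do not contribute to this derivation.
So O(¬sign_directive) holds, i.e. F(sign_directive). The claim follows.

Yes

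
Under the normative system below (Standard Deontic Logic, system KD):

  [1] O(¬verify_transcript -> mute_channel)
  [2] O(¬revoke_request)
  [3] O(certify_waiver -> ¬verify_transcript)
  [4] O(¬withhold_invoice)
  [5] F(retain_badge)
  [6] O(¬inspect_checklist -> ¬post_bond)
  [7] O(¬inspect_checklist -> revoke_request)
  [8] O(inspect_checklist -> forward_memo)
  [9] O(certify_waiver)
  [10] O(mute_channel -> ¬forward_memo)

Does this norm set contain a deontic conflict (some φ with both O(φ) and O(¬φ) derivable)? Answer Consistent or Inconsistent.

Inconsistent

Premise 2 states O(¬revoke_request) outright.
The contrapositive of premise 7 (O(¬inspect_checklist -> revoke_request)) is O(¬revoke_request -> inspect_checklist), and O(¬revoke_request) is already established, so O(inspect_checklist).
With premise 8, O(inspect_checklist -> forward_memo), the K-axiom yields O(forward_memo).
Premise 10, O(mute_channel -> ¬forward_memo), contraposes to O(forward_memo -> ¬mute_channel); with O(forward_memo) we get O(¬mute_channel).
The contrapositive of premise 1 (O(¬verify_transcript -> mute_channel)) is O(¬mute_channel -> verify_transcript), and O(¬mute_channel) is already established, so O(verify_transcript).
Premise 3 is O(certify_waiver -> ¬verify_transcript); contrapositively O(verify_transcript -> ¬certify_waiver). Since O(verify_transcript) holds, K gives O(¬certify_waiver).
But premise 9 directly asserts O(certify_waiver).
We now have both O(¬certify_waiver) and O(certify_waiver) — certify_waiver is simultaneously obligatory and forbidden, violating the D-axiom.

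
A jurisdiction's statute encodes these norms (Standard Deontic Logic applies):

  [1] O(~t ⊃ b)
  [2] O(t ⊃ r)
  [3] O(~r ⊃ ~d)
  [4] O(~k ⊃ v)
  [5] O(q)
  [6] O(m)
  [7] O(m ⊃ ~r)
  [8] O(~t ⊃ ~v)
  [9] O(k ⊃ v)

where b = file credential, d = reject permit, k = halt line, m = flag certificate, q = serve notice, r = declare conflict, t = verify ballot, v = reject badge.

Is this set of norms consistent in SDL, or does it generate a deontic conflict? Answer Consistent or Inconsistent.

Inconsistent

Premises 4 and 9 are O(~k ⊃ v) and O(k ⊃ v); every ideal world satisfies ~k or k, so in either case v holds — hence O(v).
The contrapositive of premise 8 (O(~t ⊃ ~v)) is O(v ⊃ t), and O(v) is already established, so O(t).
From O(t) and premise 2, O(t ⊃ r), we obtain O(r).
Premise 7, O(m ⊃ ~r), contraposes to O(r ⊃ ~m); with O(r) we get O(~m).
Yet premise 6 states O(m).
We now have both O(~m) and O(m) — m is simultaneously obligatory and forbidden, violating the D-axiom.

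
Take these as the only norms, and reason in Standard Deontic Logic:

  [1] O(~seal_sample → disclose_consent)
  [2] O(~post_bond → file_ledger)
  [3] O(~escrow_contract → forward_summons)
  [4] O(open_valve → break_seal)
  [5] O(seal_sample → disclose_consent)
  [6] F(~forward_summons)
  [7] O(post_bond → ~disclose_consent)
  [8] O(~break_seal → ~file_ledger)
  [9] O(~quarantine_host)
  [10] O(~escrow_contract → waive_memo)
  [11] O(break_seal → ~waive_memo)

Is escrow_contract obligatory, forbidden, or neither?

Obligatory

Premises 1 and 5 cover both cases: O(~seal_sample → disclose_consent) and O(seal_sample → disclose_consent). Since ~seal_sample ∨ seal_sample is a tautology, O(disclose_consent) follows.
Premise 7, O(post_bond → ~disclose_consent), contraposes to O(disclose_consent → ~post_bond); with O(disclose_consent) we get O(~post_bond).
From O(~post_bond) and premise 2, O(~post_bond → file_ledger), we obtain O(file_ledger).
Premise 8, O(~break_seal → ~file_ledger), contraposes to O(file_ledger → break_seal); with O(file_ledger) we get O(break_seal).
Premise 11 is O(break_seal → ~waive_memo); since O(break_seal), deontic closure gives O(~waive_memo).
Premise 10, O(~escrow_contract → waive_memo), contraposes to O(~waive_memo → escrow_contract); with O(~waive_memo) we get O(escrow_contract).
Premises 3, 4, 6, 9 do not contribute to this derivation.
Hence escrow_contract is obligatory.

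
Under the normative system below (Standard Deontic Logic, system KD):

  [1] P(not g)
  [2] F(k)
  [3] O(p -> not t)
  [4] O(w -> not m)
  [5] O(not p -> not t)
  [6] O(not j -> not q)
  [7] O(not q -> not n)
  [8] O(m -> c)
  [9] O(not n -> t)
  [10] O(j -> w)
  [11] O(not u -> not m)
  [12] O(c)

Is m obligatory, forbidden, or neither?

Forbidden

Premises 3 and 5 are O(p -> not t) and O(not p -> not t); every ideal world satisfies p or not p, so in either case not t holds — hence O(not t).
Premise 9 is O(not n -> t); contrapositively O(not t -> n). Since O(not t) holds, K gives O(n).
Premise 7 is O(not q -> not n); contrapositively O(n -> q). Since O(n) holds, K gives O(q).
Premise 6, O(not j -> not q), contraposes to O(q -> j); with O(q) we get O(j).
Applying K to premise 10 (O(j -> w)) and O(j) yields O(w).
Premise 4 is O(w -> not m); since O(w), deontic closure gives O(not m).
Premises 1, 2, 8, 11, 12 do not contribute to this derivation.
Thus O(not m), which is F(m): m is forbidden.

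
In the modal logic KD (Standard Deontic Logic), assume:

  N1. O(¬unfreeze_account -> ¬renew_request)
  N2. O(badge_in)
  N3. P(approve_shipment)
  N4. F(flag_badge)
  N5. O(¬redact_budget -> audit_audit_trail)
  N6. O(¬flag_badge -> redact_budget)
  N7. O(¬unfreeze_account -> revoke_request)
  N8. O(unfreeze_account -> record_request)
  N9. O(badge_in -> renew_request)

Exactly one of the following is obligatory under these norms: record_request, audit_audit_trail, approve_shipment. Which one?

Premise 2 states O(badge_in) outright.
With premise 9, O(badge_in -> renew_request), the K-axiom yields O(renew_request).
The contrapositive of premise 1 (O(¬unfreeze_account -> ¬renew_request)) is O(renew_request -> unfreeze_account), and O(renew_request) is already established, so O(unfreeze_account).
From O(unfreeze_account) and premise 8, O(unfreeze_account -> record_request), we obtain O(record_request).
So O(record_request) holds — record_request is obligatory. None of the other listed options is made obligatory by any chain of premises.

record_request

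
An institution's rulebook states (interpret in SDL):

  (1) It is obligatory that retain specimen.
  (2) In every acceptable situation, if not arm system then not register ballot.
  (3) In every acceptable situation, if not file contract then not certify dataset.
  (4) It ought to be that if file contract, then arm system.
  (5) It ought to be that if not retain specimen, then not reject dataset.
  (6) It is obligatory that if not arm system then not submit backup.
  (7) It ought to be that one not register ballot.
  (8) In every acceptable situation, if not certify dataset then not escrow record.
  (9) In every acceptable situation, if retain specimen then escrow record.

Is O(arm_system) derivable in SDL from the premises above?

Yes

From premise 1 we have O(retain_specimen).
With premise 9, O(retain_specimen → escrow_record), the K-axiom yields O(escrow_record).
Premise 8, O(¬certify_dataset → ¬escrow_record), contraposes to O(escrow_record → certify_dataset); with O(escrow_record) we get O(certify_dataset).
The contrapositive of premise 3 (O(¬file_contract → ¬certify_dataset)) is O(certify_dataset → file_contract), and O(certify_dataset) is already established, so O(file_contract).
From O(file_contract) and premise 4, O(file_contract → arm_system), we obtain O(arm_system).
Premises 2, 5, 6, 7 do not contribute to this derivation.
So O(arm_system) follows.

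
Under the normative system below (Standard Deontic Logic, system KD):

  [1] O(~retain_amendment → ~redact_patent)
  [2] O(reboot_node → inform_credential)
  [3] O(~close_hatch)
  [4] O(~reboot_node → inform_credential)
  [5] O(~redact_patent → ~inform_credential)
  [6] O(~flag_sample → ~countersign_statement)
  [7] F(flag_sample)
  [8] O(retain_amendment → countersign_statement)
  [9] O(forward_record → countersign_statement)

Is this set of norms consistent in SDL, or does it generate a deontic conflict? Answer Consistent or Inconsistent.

Inconsistent

Premises 4 and 2 cover both cases: O(~reboot_node → inform_credential) and O(reboot_node → inform_credential). Since ~reboot_node ∨ reboot_node is a tautology, O(inform_credential) follows.
Premise 5, O(~redact_patent → ~inform_credential), contraposes to O(inform_credential → redact_patent); with O(inform_credential) we get O(redact_patent).
Premise 1, O(~retain_amendment → ~redact_patent), contraposes to O(redact_patent → retain_amendment); with O(redact_patent) we get O(retain_amendment).
With premise 8, O(retain_amendment → countersign_statement), the K-axiom yields O(countersign_statement).
Premise 6 is O(~flag_sample → ~countersign_statement); contrapositively O(countersign_statement → flag_sample). Since O(countersign_statement) holds, K gives O(flag_sample).
Yet premise 7 is F(flag_sample), i.e. O(~flag_sample).
We now have both O(flag_sample) and O(~flag_sample) — flag_sample is simultaneously obligatory and forbidden, violating the D-axiom.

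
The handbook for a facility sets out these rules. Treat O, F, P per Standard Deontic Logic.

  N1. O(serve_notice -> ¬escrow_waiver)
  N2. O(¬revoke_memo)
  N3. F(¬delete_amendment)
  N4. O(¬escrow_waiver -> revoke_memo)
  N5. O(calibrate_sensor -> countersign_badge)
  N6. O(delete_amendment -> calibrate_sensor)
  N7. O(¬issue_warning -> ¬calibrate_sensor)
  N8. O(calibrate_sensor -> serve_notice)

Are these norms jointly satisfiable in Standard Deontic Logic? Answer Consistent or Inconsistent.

Premise 2 states O(¬revoke_memo) outright.
Premise 4, O(¬escrow_waiver -> revoke_memo), contraposes to O(¬revoke_memo -> escrow_waiver); with O(¬revoke_memo) we get O(escrow_waiver).
Premise 1 is O(serve_notice -> ¬escrow_waiver); contrapositively O(escrow_waiver -> ¬serve_notice). Since O(escrow_waiver) holds, K gives O(¬serve_notice).
Premise 8 is O(calibrate_sensor -> serve_notice); contrapositively O(¬serve_notice -> ¬calibrate_sensor). Since O(¬serve_notice) holds, K gives O(¬calibrate_sensor).
Premise 6 is O(delete_amendment -> calibrate_sensor); contrapositively O(¬calibrate_sensor -> ¬delete_amendment). Since O(¬calibrate_sensor) holds, K gives O(¬delete_amendment).
But premise 3, F(¬delete_amendment), means O(delete_amendment).
We now have both O(¬delete_amendment) and O(delete_amendment) — delete_amendment is simultaneously obligatory and forbidden, violating the D-axiom.

Inconsistent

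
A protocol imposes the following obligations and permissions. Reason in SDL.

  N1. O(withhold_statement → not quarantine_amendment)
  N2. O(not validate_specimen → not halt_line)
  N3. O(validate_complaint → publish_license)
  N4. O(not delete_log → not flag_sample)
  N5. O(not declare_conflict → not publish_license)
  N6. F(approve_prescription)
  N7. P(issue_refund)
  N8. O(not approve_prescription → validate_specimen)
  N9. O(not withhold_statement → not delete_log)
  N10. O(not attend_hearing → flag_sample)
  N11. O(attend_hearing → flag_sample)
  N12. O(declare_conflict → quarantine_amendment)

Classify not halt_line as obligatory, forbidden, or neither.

Neither

Premise 2 is O(not validate_specimen → not halt_line), but O(not validate_specimen) is not derivable from the premises, so it does not yield O(not halt_line).
No premise or chain of K-axiom applications forces O(not halt_line), and none forces O(halt_line). So not halt_line is neither obligatory nor forbidden under these norms.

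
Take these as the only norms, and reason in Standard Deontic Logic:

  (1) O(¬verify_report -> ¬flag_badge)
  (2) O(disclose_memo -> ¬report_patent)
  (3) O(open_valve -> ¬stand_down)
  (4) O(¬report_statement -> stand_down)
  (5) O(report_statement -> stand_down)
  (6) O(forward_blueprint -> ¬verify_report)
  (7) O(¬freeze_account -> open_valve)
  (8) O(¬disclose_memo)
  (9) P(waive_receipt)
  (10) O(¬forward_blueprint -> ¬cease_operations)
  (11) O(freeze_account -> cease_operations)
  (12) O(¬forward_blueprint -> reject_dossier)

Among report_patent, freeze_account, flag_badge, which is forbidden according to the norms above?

flag_badge

Premises 5 and 4 cover both cases: O(report_statement -> stand_down) and O(¬report_statement -> stand_down). Since report_statement ∨ ¬report_statement is a tautology, O(stand_down) follows.
Premise 3 is O(open_valve -> ¬stand_down); contrapositively O(stand_down -> ¬open_valve). Since O(stand_down) holds, K gives O(¬open_valve).
Premise 7 is O(¬freeze_account -> open_valve); contrapositively O(¬open_valve -> freeze_account). Since O(¬open_valve) holds, K gives O(freeze_account).
From O(freeze_account) and premise 11, O(freeze_account -> cease_operations), we obtain O(cease_operations).
Premise 10 is O(¬forward_blueprint -> ¬cease_operations); contrapositively O(cease_operations -> forward_blueprint). Since O(cease_operations) holds, K gives O(forward_blueprint).
From O(forward_blueprint) and premise 6, O(forward_blueprint -> ¬verify_report), we obtain O(¬verify_report).
Premise 1 is O(¬verify_report -> ¬flag_badge); since O(¬verify_report), deontic closure gives O(¬flag_badge).
So O(¬flag_badge) holds, i.e. flag_badge is forbidden. None of the other listed options is forbidden under the premises.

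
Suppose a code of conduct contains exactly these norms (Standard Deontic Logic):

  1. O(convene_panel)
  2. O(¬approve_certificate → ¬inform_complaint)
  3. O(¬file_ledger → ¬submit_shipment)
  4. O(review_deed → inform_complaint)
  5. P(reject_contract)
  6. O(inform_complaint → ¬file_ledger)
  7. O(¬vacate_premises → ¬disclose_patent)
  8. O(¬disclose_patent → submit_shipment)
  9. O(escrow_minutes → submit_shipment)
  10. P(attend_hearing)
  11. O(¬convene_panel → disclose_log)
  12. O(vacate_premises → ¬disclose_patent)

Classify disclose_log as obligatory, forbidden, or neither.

Neither

Premise 11 is O(¬convene_panel → disclose_log), but O(¬convene_panel) is not derivable from the premises, so it does not yield O(disclose_log).
No premise or chain of K-axiom applications forces O(disclose_log), and none forces O(¬disclose_log). So disclose_log is neither obligatory nor forbidden under these norms.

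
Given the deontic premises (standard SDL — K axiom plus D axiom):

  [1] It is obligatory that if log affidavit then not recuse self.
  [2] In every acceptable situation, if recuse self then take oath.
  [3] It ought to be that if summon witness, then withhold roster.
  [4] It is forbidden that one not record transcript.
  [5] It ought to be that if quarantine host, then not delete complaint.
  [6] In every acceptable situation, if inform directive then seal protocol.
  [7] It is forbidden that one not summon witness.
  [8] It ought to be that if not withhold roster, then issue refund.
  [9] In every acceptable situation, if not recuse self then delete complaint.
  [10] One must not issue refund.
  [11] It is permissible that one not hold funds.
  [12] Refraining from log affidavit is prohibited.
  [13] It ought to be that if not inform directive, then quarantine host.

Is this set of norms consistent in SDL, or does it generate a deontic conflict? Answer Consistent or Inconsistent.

Consistent

Premise 8 is O(¬withhold_roster → issue_refund), but O(¬withhold_roster) is not derivable from the premises, so it does not yield O(issue_refund).
So O(issue_refund) is not derivable, and the apparent clash with O(¬issue_refund) does not arise.
A world satisfying every obligation exists (e.g. delete_complaint=true, hold_funds=false, inform_directive=true, issue_refund=false, log_affidavit=true, quarantine_host=false, record_transcript=true, recuse_self=false, seal_protocol=true, summon_witness=true, take_oath=false, withhold_roster=true); no atom is both obligatory and forbidden, so the set is consistent.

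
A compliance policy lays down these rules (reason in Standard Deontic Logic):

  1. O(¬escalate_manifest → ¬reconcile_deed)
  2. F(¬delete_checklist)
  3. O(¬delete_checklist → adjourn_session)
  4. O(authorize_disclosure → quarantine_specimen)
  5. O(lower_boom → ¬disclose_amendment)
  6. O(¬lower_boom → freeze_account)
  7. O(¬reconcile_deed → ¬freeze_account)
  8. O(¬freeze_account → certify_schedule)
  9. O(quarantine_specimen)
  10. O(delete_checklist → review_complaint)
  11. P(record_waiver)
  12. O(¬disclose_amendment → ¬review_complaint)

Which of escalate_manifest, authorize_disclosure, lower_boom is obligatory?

escalate_manifest

Premise 2, F(¬delete_checklist), is equivalent to O(delete_checklist).
Premise 10 is O(delete_checklist → review_complaint); since O(delete_checklist), deontic closure gives O(review_complaint).
The contrapositive of premise 12 (O(¬disclose_amendment → ¬review_complaint)) is O(review_complaint → disclose_amendment), and O(review_complaint) is already established, so O(disclose_amendment).
Premise 5, O(lower_boom → ¬disclose_amendment), contraposes to O(disclose_amendment → ¬lower_boom); with O(disclose_amendment) we get O(¬lower_boom).
With premise 6, O(¬lower_boom → freeze_account), the K-axiom yields O(freeze_account).
The contrapositive of premise 7 (O(¬reconcile_deed → ¬freeze_account)) is O(freeze_account → reconcile_deed), and O(freeze_account) is already established, so O(reconcile_deed).
Premise 1 is O(¬escalate_manifest → ¬reconcile_deed); contrapositively O(reconcile_deed → escalate_manifest). Since O(reconcile_deed) holds, K gives O(escalate_manifest).
So O(escalate_manifest) holds — escalate_manifest is obligatory. None of the other listed options is made obligatory by any chain of premises.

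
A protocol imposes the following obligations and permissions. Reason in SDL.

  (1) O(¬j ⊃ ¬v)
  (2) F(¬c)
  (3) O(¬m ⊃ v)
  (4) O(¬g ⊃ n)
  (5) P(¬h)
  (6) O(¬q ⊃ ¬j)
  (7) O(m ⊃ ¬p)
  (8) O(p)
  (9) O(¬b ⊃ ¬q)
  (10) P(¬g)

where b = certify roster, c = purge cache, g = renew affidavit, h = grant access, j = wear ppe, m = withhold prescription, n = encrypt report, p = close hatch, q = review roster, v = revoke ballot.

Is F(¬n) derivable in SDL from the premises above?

Premise 4 is O(¬g ⊃ n), but O(¬g) is not derivable from the premises (the permission P(¬g) asserts only ¬O(g), not O(¬g)), so it does not yield O(n).
No other premise forces O(n). An ideal world satisfying every premise can still have ¬n true, so F(¬n) is not derivable.

No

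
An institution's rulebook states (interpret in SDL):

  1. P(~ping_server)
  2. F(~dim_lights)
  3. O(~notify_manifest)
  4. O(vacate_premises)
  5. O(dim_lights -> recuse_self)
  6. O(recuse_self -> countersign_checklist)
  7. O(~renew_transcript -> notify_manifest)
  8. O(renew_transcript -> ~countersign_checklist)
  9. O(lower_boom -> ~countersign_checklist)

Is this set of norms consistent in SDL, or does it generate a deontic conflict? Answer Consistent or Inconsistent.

Inconsistent

Premise 3 gives O(~notify_manifest).
Premise 7 is O(~renew_transcript -> notify_manifest); contrapositively O(~notify_manifest -> renew_transcript). Since O(~notify_manifest) holds, K gives O(renew_transcript).
Premise 8 is O(renew_transcript -> ~countersign_checklist); since O(renew_transcript), deontic closure gives O(~countersign_checklist).
Premise 6 is O(recuse_self -> countersign_checklist); contrapositively O(~countersign_checklist -> ~recuse_self). Since O(~countersign_checklist) holds, K gives O(~recuse_self).
Premise 5, O(dim_lights -> recuse_self), contraposes to O(~recuse_self -> ~dim_lights); with O(~recuse_self) we get O(~dim_lights).
However, F(~dim_lights) at premise 2 amounts to O(dim_lights).
We now have both O(~dim_lights) and O(dim_lights) — dim_lights is simultaneously obligatory and forbidden, violating the D-axiom.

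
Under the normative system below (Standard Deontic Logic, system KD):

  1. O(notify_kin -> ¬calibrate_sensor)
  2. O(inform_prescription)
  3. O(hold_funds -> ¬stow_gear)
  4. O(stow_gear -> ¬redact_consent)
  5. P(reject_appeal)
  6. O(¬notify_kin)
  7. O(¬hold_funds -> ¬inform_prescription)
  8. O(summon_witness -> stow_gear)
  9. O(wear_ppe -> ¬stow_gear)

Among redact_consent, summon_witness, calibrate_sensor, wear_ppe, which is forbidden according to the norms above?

From premise 2 we have O(inform_prescription).
Premise 7, O(¬hold_funds -> ¬inform_prescription), contraposes to O(inform_prescription -> hold_funds); with O(inform_prescription) we get O(hold_funds).
Premise 3 is O(hold_funds -> ¬stow_gear); since O(hold_funds), deontic closure gives O(¬stow_gear).
Premise 8, O(summon_witness -> stow_gear), contraposes to O(¬stow_gear -> ¬summon_witness); with O(¬stow_gear) we get O(¬summon_witness).
So O(¬summon_witness) holds, i.e. summon_witness is forbidden. None of the other listed options is forbidden under the premises.

summon_witness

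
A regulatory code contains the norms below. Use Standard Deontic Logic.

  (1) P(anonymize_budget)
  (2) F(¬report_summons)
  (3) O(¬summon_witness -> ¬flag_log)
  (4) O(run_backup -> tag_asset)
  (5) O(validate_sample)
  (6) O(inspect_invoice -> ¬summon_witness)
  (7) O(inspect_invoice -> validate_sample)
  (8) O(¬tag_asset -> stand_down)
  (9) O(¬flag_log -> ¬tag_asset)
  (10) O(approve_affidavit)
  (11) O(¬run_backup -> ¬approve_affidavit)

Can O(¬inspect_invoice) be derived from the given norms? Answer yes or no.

From premise 10 we have O(approve_affidavit).
Premise 11, O(¬run_backup -> ¬approve_affidavit), contraposes to O(approve_affidavit -> run_backup); with O(approve_affidavit) we get O(run_backup).
From O(run_backup) and premise 4, O(run_backup -> tag_asset), we obtain O(tag_asset).
The contrapositive of premise 9 (O(¬flag_log -> ¬tag_asset)) is O(tag_asset -> flag_log), and O(tag_asset) is already established, so O(flag_log).
The contrapositive of premise 3 (O(¬summon_witness -> ¬flag_log)) is O(flag_log -> summon_witness), and O(flag_log) is already established, so O(summon_witness).
Premise 6, O(inspect_invoice -> ¬summon_witness), contraposes to O(summon_witness -> ¬inspect_invoice); with O(summon_witness) we get O(¬inspect_invoice).
Premises 1, 2, 5, 7, 8 do not contribute to this derivation.
So O(¬inspect_invoice) follows.

Yes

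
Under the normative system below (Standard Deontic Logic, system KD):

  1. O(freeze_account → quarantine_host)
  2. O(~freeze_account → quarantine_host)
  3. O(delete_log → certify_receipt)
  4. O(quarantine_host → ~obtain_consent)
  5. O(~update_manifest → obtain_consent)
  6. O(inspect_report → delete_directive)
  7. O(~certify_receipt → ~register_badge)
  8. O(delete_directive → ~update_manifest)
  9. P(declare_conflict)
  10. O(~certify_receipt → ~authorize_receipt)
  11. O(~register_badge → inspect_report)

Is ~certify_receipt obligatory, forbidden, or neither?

Forbidden

By case analysis on ~freeze_account: premise 2 gives O(~freeze_account → quarantine_host) and premise 1 gives O(freeze_account → quarantine_host), so O(quarantine_host) either way.
From O(quarantine_host) and premise 4, O(quarantine_host → ~obtain_consent), we obtain O(~obtain_consent).
The contrapositive of premise 5 (O(~update_manifest → obtain_consent)) is O(~obtain_consent → update_manifest), and O(~obtain_consent) is already established, so O(update_manifest).
Premise 8, O(delete_directive → ~update_manifest), contraposes to O(update_manifest → ~delete_directive); with O(update_manifest) we get O(~delete_directive).
Premise 6 is O(inspect_report → delete_directive); contrapositively O(~delete_directive → ~inspect_report). Since O(~delete_directive) holds, K gives O(~inspect_report).
The contrapositive of premise 11 (O(~register_badge → inspect_report)) is O(~inspect_report → register_badge), and O(~inspect_report) is already established, so O(register_badge).
Premise 7, O(~certify_receipt → ~register_badge), contraposes to O(register_badge → certify_receipt); with O(register_badge) we get O(certify_receipt).
Premises 3, 9, 10 do not contribute to this derivation.
Thus O(certify_receipt), which is F(~certify_receipt): ~certify_receipt is forbidden.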